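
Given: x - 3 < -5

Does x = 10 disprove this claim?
Substitute x = 10 into the relation:
x = 10: LHS = 10 - 3 = 7; 7 < -5 — FAILS

Since the claim fails at x = 10, this value is a counterexample.

Answer: Yes, x = 10 is a counterexample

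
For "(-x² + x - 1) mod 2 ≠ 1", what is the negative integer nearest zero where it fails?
Testing negative integers from -1 downward:
x = -1: LHS = (-(-1)² + (-1) - 1) mod 2 = (-3) mod 2 = 1; 1 ≠ 1 — FAILS  ← closest negative counterexample to 0

Answer: x = -1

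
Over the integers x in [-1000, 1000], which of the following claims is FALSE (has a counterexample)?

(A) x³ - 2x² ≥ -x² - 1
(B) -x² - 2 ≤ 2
(A) x = -1: LHS = (-1)³ - 2·(-1)² = -3, RHS = -(-1)² - 1 = -2; -3 ≥ -2 — FAILS

(B) Over all integers in [-1000, 1000], LHS − RHS is largest at x = 0, where it equals -4:
x = 0: LHS = -0² - 2 = -2; -2 ≤ 2 — holds
At the ends of the range:
x = -1000: LHS = -(-1000)² - 2 = -1000002; -1000002 ≤ 2 — holds
x = 1000: LHS = -1000² - 2 = -1000002; -1000002 ≤ 2 — holds
Hence LHS − RHS is never positive, i.e. LHS ≤ RHS throughout, so the relation holds for every integer in [-1000, 1000].

Only (A) has a counterexample.

Answer: A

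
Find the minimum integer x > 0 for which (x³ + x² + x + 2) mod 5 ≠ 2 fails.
Testing positive integers:
x = 1: LHS = (1³ + 1² + 1 + 2) mod 5 = 5 mod 5 = 0; 0 ≠ 2 — holds
x = 2: LHS = (2³ + 2² + 2 + 2) mod 5 = 16 mod 5 = 1; 1 ≠ 2 — holds
x = 3: LHS = (3³ + 3² + 3 + 2) mod 5 = 41 mod 5 = 1; 1 ≠ 2 — holds
x = 4: LHS = (4³ + 4² + 4 + 2) mod 5 = 86 mod 5 = 1; 1 ≠ 2 — holds
x = 5: LHS = (5³ + 5² + 5 + 2) mod 5 = 157 mod 5 = 2; 2 ≠ 2 — FAILS  ← smallest positive counterexample

Answer: x = 5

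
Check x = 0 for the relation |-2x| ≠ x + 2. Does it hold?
x = 0: LHS = |-2·0| = |0| = 0, RHS = 0 + 2 = 2; 0 ≠ 2 — holds

The relation is satisfied at x = 0.

Answer: Yes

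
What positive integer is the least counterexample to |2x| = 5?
Testing positive integers:
x = 1: LHS = |2·1| = |2| = 2; 2 = 5 — FAILS  ← smallest positive counterexample

Answer: x = 1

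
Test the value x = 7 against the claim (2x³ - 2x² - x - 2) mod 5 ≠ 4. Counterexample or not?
Substitute x = 7 into the relation:
x = 7: LHS = (2·7³ - 2·7² - 7 - 2) mod 5 = 579 mod 5 = 4; 4 ≠ 4 — FAILS

Since the claim fails at x = 7, this value is a counterexample.

Answer: Yes, x = 7 is a counterexample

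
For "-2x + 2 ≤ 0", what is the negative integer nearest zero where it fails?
Testing negative integers from -1 downward:
x = -1: LHS = -2·(-1) + 2 = 4; 4 ≤ 0 — FAILS  ← closest negative counterexample to 0

Answer: x = -1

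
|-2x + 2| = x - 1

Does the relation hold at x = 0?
x = 0: LHS = |-2·0 + 2| = |2| = 2, RHS = 0 - 1 = -1; 2 = -1 — FAILS

The relation fails at x = 0, so x = 0 is a counterexample.

Answer: No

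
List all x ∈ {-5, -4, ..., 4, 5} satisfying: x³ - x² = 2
Track d = LHS − RHS over the integers in [-5, 5]. Equality would need d = 0, but d changes sign only between consecutive integers, jumping over 0:
x = 1: LHS = 1³ - 1² = 0; 0 = 2 — FAILS  (d = -2)
x = 2: LHS = 2³ - 2² = 4; 4 = 2 — FAILS  (d = 2)
Away from these crossings d keeps a constant sign, and checking every integer in [-5, 5] confirms d ≠ 0 throughout. Hence the two sides are never equal, so the claimed relation (=) fails for every integer in [-5, 5].

Answer: None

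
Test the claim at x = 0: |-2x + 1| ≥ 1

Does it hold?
x = 0: LHS = |-2·0 + 1| = |1| = 1; 1 ≥ 1 — holds

The relation is satisfied at x = 0.

Answer: Yes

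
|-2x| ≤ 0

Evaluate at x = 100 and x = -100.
x = 100: LHS = |-2·100| = |-200| = 200; 200 ≤ 0 — FAILS
x = -100: LHS = |-2·(-100)| = |200| = 200; 200 ≤ 0 — FAILS

Answer: No, fails for both x = 100 and x = -100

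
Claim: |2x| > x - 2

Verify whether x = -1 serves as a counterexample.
Substitute x = -1 into the relation:
x = -1: LHS = |2·(-1)| = |-2| = 2, RHS = (-1) - 2 = -3; 2 > -3 — holds

The relation holds at x = -1, so it is not a counterexample.

Answer: No, x = -1 is not a counterexample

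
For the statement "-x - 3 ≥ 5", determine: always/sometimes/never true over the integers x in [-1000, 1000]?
Holds at x = -8: LHS = -(-8) - 3 = 5; 5 ≥ 5 — holds
Fails at x = 0: LHS = -0 - 3 = -3; -3 ≥ 5 — FAILS
It is satisfied by some integers in the range but not all.

Answer: Sometimes true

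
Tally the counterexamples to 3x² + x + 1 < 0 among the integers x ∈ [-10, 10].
Counterexamples in [-10, 10]: {-10, -9, -8, -7, -6, -5, -4, -3, -2, -1, 0, 1, 2, 3, 4, 5, 6, 7, 8, 9, 10}.

Counting them gives 21 values.

Answer: 21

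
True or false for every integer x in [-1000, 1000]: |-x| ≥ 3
The claim fails at x = 0:
x = 0: LHS = |-0| = |0| = 0; 0 ≥ 3 — FAILS

Because a single integer refutes it, the statement is false.

Answer: False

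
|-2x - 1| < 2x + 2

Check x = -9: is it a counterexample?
Substitute x = -9 into the relation:
x = -9: LHS = |-2·(-9) - 1| = |17| = 17, RHS = 2·(-9) + 2 = -16; 17 < -16 — FAILS

Since the claim fails at x = -9, this value is a counterexample.

Answer: Yes, x = -9 is a counterexample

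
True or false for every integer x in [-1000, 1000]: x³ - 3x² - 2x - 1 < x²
The claim fails at x = 5:
x = 5: LHS = 5³ - 3·5² - 2·5 - 1 = 39, RHS = 5² = 25; 39 < 25 — FAILS

Because a single integer refutes it, the statement is false.

Answer: False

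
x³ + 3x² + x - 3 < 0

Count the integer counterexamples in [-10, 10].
Counterexamples in [-10, 10]: {1, 2, 3, 4, 5, 6, 7, 8, 9, 10}.

Counting them gives 10 values.

Answer: 10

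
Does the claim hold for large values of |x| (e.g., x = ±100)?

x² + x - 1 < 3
x = 100: LHS = 100² + 100 - 1 = 10099; 10099 < 3 — FAILS
x = -100: LHS = (-100)² + (-100) - 1 = 9899; 9899 < 3 — FAILS

Answer: No, fails for both x = 100 and x = -100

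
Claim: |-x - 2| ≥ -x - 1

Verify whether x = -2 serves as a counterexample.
Substitute x = -2 into the relation:
x = -2: LHS = |-(-2) - 2| = |0| = 0, RHS = -(-2) - 1 = 1; 0 ≥ 1 — FAILS

Since the claim fails at x = -2, this value is a counterexample.

Answer: Yes, x = -2 is a counterexample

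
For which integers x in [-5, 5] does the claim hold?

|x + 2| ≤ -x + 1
Holds for: {-5, -4, -3, -2, -1}
Fails for: {0, 1, 2, 3, 4, 5}

Answer: {-5, -4, -3, -2, -1}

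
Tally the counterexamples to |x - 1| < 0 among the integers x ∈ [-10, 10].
Counterexamples in [-10, 10]: {-10, -9, -8, -7, -6, -5, -4, -3, -2, -1, 0, 1, 2, 3, 4, 5, 6, 7, 8, 9, 10}.

Counting them gives 21 values.

Answer: 21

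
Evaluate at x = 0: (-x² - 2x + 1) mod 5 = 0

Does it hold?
x = 0: LHS = (-0² - 2·0 + 1) mod 5 = 1 mod 5 = 1; 1 = 0 — FAILS

The relation fails at x = 0, so x = 0 is a counterexample.

Answer: No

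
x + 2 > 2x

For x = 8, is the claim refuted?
Substitute x = 8 into the relation:
x = 8: LHS = 8 + 2 = 10, RHS = 2·8 = 16; 10 > 16 — FAILS

Since the claim fails at x = 8, this value is a counterexample.

Answer: Yes, x = 8 is a counterexample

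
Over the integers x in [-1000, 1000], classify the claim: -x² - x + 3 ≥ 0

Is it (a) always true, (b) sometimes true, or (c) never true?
Holds at x = 0: LHS = -0² - 0 + 3 = 3; 3 ≥ 0 — holds
Fails at x = 2: LHS = -2² - 2 + 3 = -3; -3 ≥ 0 — FAILS
It is satisfied by some integers in the range but not all.

Answer: Sometimes true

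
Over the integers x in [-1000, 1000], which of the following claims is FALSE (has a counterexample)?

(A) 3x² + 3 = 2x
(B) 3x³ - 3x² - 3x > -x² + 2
(A) x = 0: LHS = 3·0² + 3 = 3, RHS = 2·0 = 0; 3 = 0 — FAILS
(B) x = 0: LHS = 3·0³ - 3·0² - 3·0 = 0, RHS = -0² + 2 = 2; 0 > 2 — FAILS

Answer: Both A and B are false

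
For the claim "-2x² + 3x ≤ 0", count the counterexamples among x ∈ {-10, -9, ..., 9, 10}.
Counterexamples in [-10, 10]: {1}.

Counting them gives 1 values.

Answer: 1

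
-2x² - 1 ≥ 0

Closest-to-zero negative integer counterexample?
Testing negative integers from -1 downward:
x = -1: LHS = -2·(-1)² - 1 = -3; -3 ≥ 0 — FAILS  ← closest negative counterexample to 0

Answer: x = -1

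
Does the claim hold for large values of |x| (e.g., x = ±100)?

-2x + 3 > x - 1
x = 100: LHS = -2·100 + 3 = -197, RHS = 100 - 1 = 99; -197 > 99 — FAILS
x = -100: LHS = -2·(-100) + 3 = 203, RHS = (-100) - 1 = -101; 203 > -101 — holds

Answer: Partially: fails for x = 100, holds for x = -100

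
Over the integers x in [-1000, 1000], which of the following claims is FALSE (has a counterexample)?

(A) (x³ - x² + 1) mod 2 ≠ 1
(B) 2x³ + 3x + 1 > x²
(A) x = 0: LHS = (0³ - 0² + 1) mod 2 = 1 mod 2 = 1; 1 ≠ 1 — FAILS
(B) x = -1: LHS = 2·(-1)³ + 3·(-1) + 1 = -4, RHS = (-1)² = 1; -4 > 1 — FAILS

Answer: Both A and B are false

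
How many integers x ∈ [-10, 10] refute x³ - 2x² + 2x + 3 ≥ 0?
Counterexamples in [-10, 10]: {-10, -9, -8, -7, -6, -5, -4, -3, -2, -1}.

Counting them gives 10 values.

Answer: 10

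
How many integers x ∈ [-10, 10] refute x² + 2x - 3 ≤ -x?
Counterexamples in [-10, 10]: {-10, -9, -8, -7, -6, -5, -4, 1, 2, 3, 4, 5, 6, 7, 8, 9, 10}.

Counting them gives 17 values.

Answer: 17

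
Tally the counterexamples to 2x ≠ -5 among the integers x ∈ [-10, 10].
Track d = LHS − RHS over the integers in [-10, 10]. Equality would need d = 0, but d changes sign only between consecutive integers, jumping over 0:
x = -3: LHS = 2·(-3) = -6; -6 ≠ -5 — holds  (d = -1)
x = -2: LHS = 2·(-2) = -4; -4 ≠ -5 — holds  (d = 1)
Away from these crossings d keeps a constant sign, and checking every integer in [-10, 10] confirms d ≠ 0 throughout. Hence the two sides are never equal, so the relation holds for every integer in [-10, 10].

No counterexample appears in that range.

Answer: 0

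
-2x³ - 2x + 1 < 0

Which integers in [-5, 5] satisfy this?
Holds for: {1, 2, 3, 4, 5}
Fails for: {-5, -4, -3, -2, -1, 0}

Answer: {1, 2, 3, 4, 5}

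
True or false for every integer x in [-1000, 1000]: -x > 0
The claim fails at x = 0:
x = 0: LHS = -0 = 0; 0 > 0 — FAILS

Because a single integer refutes it, the statement is false.

Answer: False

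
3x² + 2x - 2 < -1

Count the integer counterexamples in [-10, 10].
Counterexamples in [-10, 10]: {-10, -9, -8, -7, -6, -5, -4, -3, -2, -1, 1, 2, 3, 4, 5, 6, 7, 8, 9, 10}.

Counting them gives 20 values.

Answer: 20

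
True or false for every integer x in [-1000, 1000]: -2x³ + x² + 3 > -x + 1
The claim fails at x = 2:
x = 2: LHS = -2·2³ + 2² + 3 = -9, RHS = -2 + 1 = -1; -9 > -1 — FAILS

Because a single integer refutes it, the statement is false.

Answer: False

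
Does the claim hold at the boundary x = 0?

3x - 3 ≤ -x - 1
x = 0: LHS = 3·0 - 3 = -3, RHS = -0 - 1 = -1; -3 ≤ -1 — holds

The relation is satisfied at x = 0.

Answer: Yes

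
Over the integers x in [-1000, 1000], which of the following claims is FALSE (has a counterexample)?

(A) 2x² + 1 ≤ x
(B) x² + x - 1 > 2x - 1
(A) x = 0: LHS = 2·0² + 1 = 1; 1 ≤ 0 — FAILS
(B) x = 0: LHS = 0² + 0 - 1 = -1, RHS = 2·0 - 1 = -1; -1 > -1 — FAILS

Answer: Both A and B are false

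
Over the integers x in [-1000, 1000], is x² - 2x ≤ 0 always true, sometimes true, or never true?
Holds at x = 0: LHS = 0² - 2·0 = 0; 0 ≤ 0 — holds
Fails at x = -1: LHS = (-1)² - 2·(-1) = 3; 3 ≤ 0 — FAILS
It is satisfied by some integers in the range but not all.

Answer: Sometimes true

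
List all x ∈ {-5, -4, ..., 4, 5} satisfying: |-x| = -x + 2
Holds for: {1}
Fails for: {-5, -4, -3, -2, -1, 0, 2, 3, 4, 5}

Answer: {1}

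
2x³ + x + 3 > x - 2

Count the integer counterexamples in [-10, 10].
Counterexamples in [-10, 10]: {-10, -9, -8, -7, -6, -5, -4, -3, -2}.

Counting them gives 9 values.

Answer: 9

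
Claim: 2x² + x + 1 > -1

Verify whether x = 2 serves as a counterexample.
Substitute x = 2 into the relation:
x = 2: LHS = 2·2² + 2 + 1 = 11; 11 > -1 — holds

The relation holds at x = 2, so it is not a counterexample.

Answer: No, x = 2 is not a counterexample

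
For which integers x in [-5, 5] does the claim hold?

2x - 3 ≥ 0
Holds for: {2, 3, 4, 5}
Fails for: {-5, -4, -3, -2, -1, 0, 1}

Answer: {2, 3, 4, 5}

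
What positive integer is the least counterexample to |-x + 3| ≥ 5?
Testing positive integers:
x = 1: LHS = |-1 + 3| = |2| = 2; 2 ≥ 5 — FAILS  ← smallest positive counterexample

Answer: x = 1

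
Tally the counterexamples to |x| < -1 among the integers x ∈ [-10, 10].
Counterexamples in [-10, 10]: {-10, -9, -8, -7, -6, -5, -4, -3, -2, -1, 0, 1, 2, 3, 4, 5, 6, 7, 8, 9, 10}.

Counting them gives 21 values.

Answer: 21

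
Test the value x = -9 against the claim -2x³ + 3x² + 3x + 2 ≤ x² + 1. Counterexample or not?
Substitute x = -9 into the relation:
x = -9: LHS = -2·(-9)³ + 3·(-9)² + 3·(-9) + 2 = 1676, RHS = (-9)² + 1 = 82; 1676 ≤ 82 — FAILS

Since the claim fails at x = -9, this value is a counterexample.

Answer: Yes, x = -9 is a counterexample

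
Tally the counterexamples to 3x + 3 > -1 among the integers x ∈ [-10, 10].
Counterexamples in [-10, 10]: {-10, -9, -8, -7, -6, -5, -4, -3, -2}.

Counting them gives 9 values.

Answer: 9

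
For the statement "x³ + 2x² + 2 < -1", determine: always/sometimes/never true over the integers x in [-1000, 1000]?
Holds at x = -3: LHS = (-3)³ + 2·(-3)² + 2 = -7; -7 < -1 — holds
Fails at x = 0: LHS = 0³ + 2·0² + 2 = 2; 2 < -1 — FAILS
It is satisfied by some integers in the range but not all.

Answer: Sometimes true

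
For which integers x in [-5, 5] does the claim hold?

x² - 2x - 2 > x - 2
Holds for: {-5, -4, -3, -2, -1, 4, 5}
Fails for: {0, 1, 2, 3}

Answer: {-5, -4, -3, -2, -1, 4, 5}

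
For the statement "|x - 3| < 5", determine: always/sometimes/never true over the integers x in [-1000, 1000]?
Holds at x = 0: LHS = |0 - 3| = |-3| = 3; 3 < 5 — holds
Fails at x = -2: LHS = |(-2) - 3| = |-5| = 5; 5 < 5 — FAILS
It is satisfied by some integers in the range but not all.

Answer: Sometimes true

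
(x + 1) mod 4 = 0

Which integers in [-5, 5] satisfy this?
Holds for: {-5, -1, 3}
Fails for: {-4, -3, -2, 0, 1, 2, 4, 5}

Answer: {-5, -1, 3}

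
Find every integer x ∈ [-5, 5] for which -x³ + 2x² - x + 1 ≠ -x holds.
Track d = LHS − RHS over the integers in [-5, 5]. Equality would need d = 0, but d changes sign only between consecutive integers, jumping over 0:
x = 2: LHS = -2³ + 2·2² - 2 + 1 = -1; -1 ≠ -2 — holds  (d = 1)
x = 3: LHS = -3³ + 2·3² - 3 + 1 = -11; -11 ≠ -3 — holds  (d = -8)
Away from these crossings d keeps a constant sign, and checking every integer in [-5, 5] confirms d ≠ 0 throughout. Hence the two sides are never equal, so the relation holds for every integer in [-5, 5].

Answer: All integers in [-5, 5]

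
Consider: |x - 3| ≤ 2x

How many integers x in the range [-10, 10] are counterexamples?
Counterexamples in [-10, 10]: {-10, -9, -8, -7, -6, -5, -4, -3, -2, -1, 0}.

Counting them gives 11 values.

Answer: 11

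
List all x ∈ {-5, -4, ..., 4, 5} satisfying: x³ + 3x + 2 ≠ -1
Track d = LHS − RHS over the integers in [-5, 5]. Equality would need d = 0, but d changes sign only between consecutive integers, jumping over 0:
x = -1: LHS = (-1)³ + 3·(-1) + 2 = -2; -2 ≠ -1 — holds  (d = -1)
x = 0: LHS = 0³ + 3·0 + 2 = 2; 2 ≠ -1 — holds  (d = 3)
Away from these crossings d keeps a constant sign, and checking every integer in [-5, 5] confirms d ≠ 0 throughout. Hence the two sides are never equal, so the relation holds for every integer in [-5, 5].

Answer: All integers in [-5, 5]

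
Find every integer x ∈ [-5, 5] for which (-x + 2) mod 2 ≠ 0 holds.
Holds for: {-5, -3, -1, 1, 3, 5}
Fails for: {-4, -2, 0, 2, 4}

Answer: {-5, -3, -1, 1, 3, 5}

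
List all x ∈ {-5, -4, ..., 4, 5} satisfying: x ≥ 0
Holds for: {0, 1, 2, 3, 4, 5}
Fails for: {-5, -4, -3, -2, -1}

Answer: {0, 1, 2, 3, 4, 5}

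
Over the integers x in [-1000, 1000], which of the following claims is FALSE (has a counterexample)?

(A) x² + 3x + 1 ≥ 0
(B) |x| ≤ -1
(A) x = -1: LHS = (-1)² + 3·(-1) + 1 = -1; -1 ≥ 0 — FAILS
(B) x = 0: LHS = |0| = 0; 0 ≤ -1 — FAILS

Answer: Both A and B are false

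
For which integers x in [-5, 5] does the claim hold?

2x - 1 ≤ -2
Holds for: {-5, -4, -3, -2, -1}
Fails for: {0, 1, 2, 3, 4, 5}

Answer: {-5, -4, -3, -2, -1}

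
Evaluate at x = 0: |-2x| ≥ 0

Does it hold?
x = 0: LHS = |-2·0| = |0| = 0; 0 ≥ 0 — holds

The relation is satisfied at x = 0.

Answer: Yes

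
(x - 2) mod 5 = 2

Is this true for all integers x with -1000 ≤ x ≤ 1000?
The claim fails at x = 0:
x = 0: LHS = (0 - 2) mod 5 = (-2) mod 5 = 3; 3 = 2 — FAILS

Because a single integer refutes it, the statement is false.

Answer: False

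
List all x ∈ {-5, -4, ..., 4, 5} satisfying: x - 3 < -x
Holds for: {-5, -4, -3, -2, -1, 0, 1}
Fails for: {2, 3, 4, 5}

Answer: {-5, -4, -3, -2, -1, 0, 1}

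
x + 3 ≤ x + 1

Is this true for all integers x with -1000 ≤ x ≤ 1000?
The claim fails at x = 0:
x = 0: LHS = 0 + 3 = 3, RHS = 0 + 1 = 1; 3 ≤ 1 — FAILS

Because a single integer refutes it, the statement is false.

Answer: False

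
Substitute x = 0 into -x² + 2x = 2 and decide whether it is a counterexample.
Substitute x = 0 into the relation:
x = 0: LHS = -0² + 2·0 = 0; 0 = 2 — FAILS

Since the claim fails at x = 0, this value is a counterexample.

Answer: Yes, x = 0 is a counterexample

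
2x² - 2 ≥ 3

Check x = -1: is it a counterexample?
Substitute x = -1 into the relation:
x = -1: LHS = 2·(-1)² - 2 = 0; 0 ≥ 3 — FAILS

Since the claim fails at x = -1, this value is a counterexample.

Answer: Yes, x = -1 is a counterexample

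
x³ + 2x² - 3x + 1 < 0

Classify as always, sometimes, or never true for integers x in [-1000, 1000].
Holds at x = -4: LHS = (-4)³ + 2·(-4)² - 3·(-4) + 1 = -19; -19 < 0 — holds
Fails at x = 0: LHS = 0³ + 2·0² - 3·0 + 1 = 1; 1 < 0 — FAILS
It is satisfied by some integers in the range but not all.

Answer: Sometimes true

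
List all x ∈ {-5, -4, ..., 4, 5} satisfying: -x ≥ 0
Holds for: {-5, -4, -3, -2, -1, 0}
Fails for: {1, 2, 3, 4, 5}

Answer: {-5, -4, -3, -2, -1, 0}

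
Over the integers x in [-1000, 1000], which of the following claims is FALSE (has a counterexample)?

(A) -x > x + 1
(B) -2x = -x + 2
(A) x = 0: LHS = -0 = 0, RHS = 0 + 1 = 1; 0 > 1 — FAILS
(B) x = 0: LHS = -2·0 = 0, RHS = -0 + 2 = 2; 0 = 2 — FAILS

Answer: Both A and B are false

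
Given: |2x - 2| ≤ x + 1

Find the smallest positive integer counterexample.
Testing positive integers:
x = 1: LHS = |2·1 - 2| = |0| = 0, RHS = 1 + 1 = 2; 0 ≤ 2 — holds
x = 2: LHS = |2·2 - 2| = |2| = 2, RHS = 2 + 1 = 3; 2 ≤ 3 — holds
x = 3: LHS = |2·3 - 2| = |4| = 4, RHS = 3 + 1 = 4; 4 ≤ 4 — holds
x = 4: LHS = |2·4 - 2| = |6| = 6, RHS = 4 + 1 = 5; 6 ≤ 5 — FAILS  ← smallest positive counterexample

Answer: x = 4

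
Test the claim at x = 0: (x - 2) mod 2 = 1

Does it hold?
x = 0: LHS = (0 - 2) mod 2 = (-2) mod 2 = 0; 0 = 1 — FAILS

The relation fails at x = 0, so x = 0 is a counterexample.

Answer: No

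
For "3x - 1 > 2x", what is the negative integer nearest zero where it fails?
Testing negative integers from -1 downward:
x = -1: LHS = 3·(-1) - 1 = -4, RHS = 2·(-1) = -2; -4 > -2 — FAILS  ← closest negative counterexample to 0

Answer: x = -1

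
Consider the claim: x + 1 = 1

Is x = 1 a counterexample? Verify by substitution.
Substitute x = 1 into the relation:
x = 1: LHS = 1 + 1 = 2; 2 = 1 — FAILS

Since the claim fails at x = 1, this value is a counterexample.

Answer: Yes, x = 1 is a counterexample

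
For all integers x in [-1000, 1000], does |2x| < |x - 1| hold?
The claim fails at x = 1:
x = 1: LHS = |2·1| = |2| = 2, RHS = |1 - 1| = |0| = 0; 2 < 0 — FAILS

Because a single integer refutes it, the statement is false.

Answer: False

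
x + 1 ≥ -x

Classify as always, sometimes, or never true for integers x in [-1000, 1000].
Holds at x = 0: LHS = 0 + 1 = 1, RHS = -0 = 0; 1 ≥ 0 — holds
Fails at x = -1: LHS = (-1) + 1 = 0, RHS = -(-1) = 1; 0 ≥ 1 — FAILS
It is satisfied by some integers in the range but not all.

Answer: Sometimes true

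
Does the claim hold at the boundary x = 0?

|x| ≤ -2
x = 0: LHS = |0| = 0; 0 ≤ -2 — FAILS

The relation fails at x = 0, so x = 0 is a counterexample.

Answer: No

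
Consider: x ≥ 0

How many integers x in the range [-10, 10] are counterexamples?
Counterexamples in [-10, 10]: {-10, -9, -8, -7, -6, -5, -4, -3, -2, -1}.

Counting them gives 10 values.

Answer: 10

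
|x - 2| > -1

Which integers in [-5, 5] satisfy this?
An absolute value is never negative, so the left side is ≥ 0 for every x, while the right side is -1. Tightest case in [-5, 5] is x = 2:
x = 2: LHS = |2 - 2| = |0| = 0; 0 > -1 — holds
Hence LHS − RHS is never zero or negative, i.e. LHS > RHS throughout, so the relation holds for every integer in [-5, 5].

Answer: All integers in [-5, 5]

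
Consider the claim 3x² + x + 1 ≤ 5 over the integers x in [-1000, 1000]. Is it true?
The claim fails at x = 2:
x = 2: LHS = 3·2² + 2 + 1 = 15; 15 ≤ 5 — FAILS

Because a single integer refutes it, the statement is false.

Answer: False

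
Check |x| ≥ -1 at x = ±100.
x = 100: LHS = |100| = 100; 100 ≥ -1 — holds
x = -100: LHS = |-100| = 100; 100 ≥ -1 — holds

Answer: Yes, holds for both x = 100 and x = -100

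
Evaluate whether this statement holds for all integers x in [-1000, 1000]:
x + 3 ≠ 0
The claim fails at x = -3:
x = -3: LHS = (-3) + 3 = 0; 0 ≠ 0 — FAILS

Because a single integer refutes it, the statement is false.

Answer: False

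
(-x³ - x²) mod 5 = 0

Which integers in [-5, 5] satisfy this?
Holds for: {-5, -1, 0, 4, 5}
Fails for: {-4, -3, -2, 1, 2, 3}

Answer: {-5, -1, 0, 4, 5}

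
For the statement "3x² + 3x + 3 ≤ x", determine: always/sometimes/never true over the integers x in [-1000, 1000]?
Over all integers in [-1000, 1000], LHS − RHS is smallest at x = 0, where it equals 3:
x = 0: LHS = 3·0² + 3·0 + 3 = 3; 3 ≤ 0 — FAILS
At the ends of the range:
x = -1000: LHS = 3·(-1000)² + 3·(-1000) + 3 = 2997003; 2997003 ≤ -1000 — FAILS
x = 1000: LHS = 3·1000² + 3·1000 + 3 = 3003003; 3003003 ≤ 1000 — FAILS
Hence LHS − RHS is never zero or negative, i.e. LHS > RHS throughout, so the claimed relation (≤) fails for every integer in [-1000, 1000].

No integer in the range satisfies it.

Answer: Never true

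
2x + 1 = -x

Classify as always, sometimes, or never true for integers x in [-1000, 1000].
Track d = LHS − RHS over the integers in [-1000, 1000]. Equality would need d = 0, but d changes sign only between consecutive integers, jumping over 0:
x = -1: LHS = 2·(-1) + 1 = -1, RHS = -(-1) = 1; -1 = 1 — FAILS  (d = -2)
x = 0: LHS = 2·0 + 1 = 1, RHS = -0 = 0; 1 = 0 — FAILS  (d = 1)
Away from these crossings d keeps a constant sign, and checking every integer in [-1000, 1000] confirms d ≠ 0 throughout. Hence the two sides are never equal, so the claimed relation (=) fails for every integer in [-1000, 1000].

No integer in the range satisfies it.

Answer: Never true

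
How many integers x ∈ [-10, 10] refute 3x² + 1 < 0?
Counterexamples in [-10, 10]: {-10, -9, -8, -7, -6, -5, -4, -3, -2, -1, 0, 1, 2, 3, 4, 5, 6, 7, 8, 9, 10}.

Counting them gives 21 values.

Answer: 21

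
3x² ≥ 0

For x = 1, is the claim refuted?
Substitute x = 1 into the relation:
x = 1: LHS = 3·1² = 3; 3 ≥ 0 — holds

The relation holds at x = 1, so it is not a counterexample.

Answer: No, x = 1 is not a counterexample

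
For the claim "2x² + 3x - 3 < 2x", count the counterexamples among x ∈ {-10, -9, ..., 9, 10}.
Counterexamples in [-10, 10]: {-10, -9, -8, -7, -6, -5, -4, -3, -2, 1, 2, 3, 4, 5, 6, 7, 8, 9, 10}.

Counting them gives 19 values.

Answer: 19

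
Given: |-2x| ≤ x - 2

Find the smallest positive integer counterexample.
Testing positive integers:
x = 1: LHS = |-2·1| = |-2| = 2, RHS = 1 - 2 = -1; 2 ≤ -1 — FAILS  ← smallest positive counterexample

Answer: x = 1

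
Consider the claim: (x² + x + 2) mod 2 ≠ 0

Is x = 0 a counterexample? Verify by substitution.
Substitute x = 0 into the relation:
x = 0: LHS = (0² + 0 + 2) mod 2 = 2 mod 2 = 0; 0 ≠ 0 — FAILS

Since the claim fails at x = 0, this value is a counterexample.

Answer: Yes, x = 0 is a counterexample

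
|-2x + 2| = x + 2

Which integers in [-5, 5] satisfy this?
Holds for: {0, 4}
Fails for: {-5, -4, -3, -2, -1, 1, 2, 3, 5}

Answer: {0, 4}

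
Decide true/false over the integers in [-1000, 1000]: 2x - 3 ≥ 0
The claim fails at x = 0:
x = 0: LHS = 2·0 - 3 = -3; -3 ≥ 0 — FAILS

Because a single integer refutes it, the statement is false.

Answer: False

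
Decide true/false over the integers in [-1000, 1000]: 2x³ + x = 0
The claim fails at x = 1:
x = 1: LHS = 2·1³ + 1 = 3; 3 = 0 — FAILS

Because a single integer refutes it, the statement is false.

Answer: False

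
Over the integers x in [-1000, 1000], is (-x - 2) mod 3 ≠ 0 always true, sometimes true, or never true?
Holds at x = 0: LHS = (-0 - 2) mod 3 = (-2) mod 3 = 1; 1 ≠ 0 — holds
Fails at x = 1: LHS = (-1 - 2) mod 3 = (-3) mod 3 = 0; 0 ≠ 0 — FAILS
It is satisfied by some integers in the range but not all.

Answer: Sometimes true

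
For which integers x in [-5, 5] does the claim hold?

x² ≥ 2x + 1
Holds for: {-5, -4, -3, -2, -1, 3, 4, 5}
Fails for: {0, 1, 2}

Answer: {-5, -4, -3, -2, -1, 3, 4, 5}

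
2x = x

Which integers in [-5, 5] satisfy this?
Holds for: {0}
Fails for: {-5, -4, -3, -2, -1, 1, 2, 3, 4, 5}

Answer: {0}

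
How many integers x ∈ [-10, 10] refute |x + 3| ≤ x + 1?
Counterexamples in [-10, 10]: {-10, -9, -8, -7, -6, -5, -4, -3, -2, -1, 0, 1, 2, 3, 4, 5, 6, 7, 8, 9, 10}.

Counting them gives 21 values.

Answer: 21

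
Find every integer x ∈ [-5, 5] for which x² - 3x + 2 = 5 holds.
Track d = LHS − RHS over the integers in [-5, 5]. Equality would need d = 0, but d changes sign only between consecutive integers, jumping over 0:
x = -1: LHS = (-1)² - 3·(-1) + 2 = 6; 6 = 5 — FAILS  (d = 1)
x = 0: LHS = 0² - 3·0 + 2 = 2; 2 = 5 — FAILS  (d = -3)
x = 3: LHS = 3² - 3·3 + 2 = 2; 2 = 5 — FAILS  (d = -3)
x = 4: LHS = 4² - 3·4 + 2 = 6; 6 = 5 — FAILS  (d = 1)
Away from these crossings d keeps a constant sign, and checking every integer in [-5, 5] confirms d ≠ 0 throughout. Hence the two sides are never equal, so the claimed relation (=) fails for every integer in [-5, 5].

Answer: None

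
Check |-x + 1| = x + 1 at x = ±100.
x = 100: LHS = |-100 + 1| = |-99| = 99, RHS = 100 + 1 = 101; 99 = 101 — FAILS
x = -100: LHS = |-(-100) + 1| = |101| = 101, RHS = (-100) + 1 = -99; 101 = -99 — FAILS

Answer: No, fails for both x = 100 and x = -100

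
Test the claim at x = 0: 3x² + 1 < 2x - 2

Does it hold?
x = 0: LHS = 3·0² + 1 = 1, RHS = 2·0 - 2 = -2; 1 < -2 — FAILS

The relation fails at x = 0, so x = 0 is a counterexample.

Answer: No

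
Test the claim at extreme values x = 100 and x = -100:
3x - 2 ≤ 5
x = 100: LHS = 3·100 - 2 = 298; 298 ≤ 5 — FAILS
x = -100: LHS = 3·(-100) - 2 = -302; -302 ≤ 5 — holds

Answer: Partially: fails for x = 100, holds for x = -100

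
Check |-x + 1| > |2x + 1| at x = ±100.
x = 100: LHS = |-100 + 1| = |-99| = 99, RHS = |2·100 + 1| = |201| = 201; 99 > 201 — FAILS
x = -100: LHS = |-(-100) + 1| = |101| = 101, RHS = |2·(-100) + 1| = |-199| = 199; 101 > 199 — FAILS

Answer: No, fails for both x = 100 and x = -100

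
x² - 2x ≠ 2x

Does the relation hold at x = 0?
x = 0: LHS = 0² - 2·0 = 0, RHS = 2·0 = 0; 0 ≠ 0 — FAILS

The relation fails at x = 0, so x = 0 is a counterexample.

Answer: No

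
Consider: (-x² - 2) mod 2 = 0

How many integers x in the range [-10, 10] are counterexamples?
Counterexamples in [-10, 10]: {-9, -7, -5, -3, -1, 1, 3, 5, 7, 9}.

Counting them gives 10 values.

Answer: 10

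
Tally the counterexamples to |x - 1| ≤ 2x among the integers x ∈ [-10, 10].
Counterexamples in [-10, 10]: {-10, -9, -8, -7, -6, -5, -4, -3, -2, -1, 0}.

Counting them gives 11 values.

Answer: 11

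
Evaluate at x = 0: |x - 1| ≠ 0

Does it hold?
x = 0: LHS = |0 - 1| = |-1| = 1; 1 ≠ 0 — holds

The relation is satisfied at x = 0.

Answer: Yes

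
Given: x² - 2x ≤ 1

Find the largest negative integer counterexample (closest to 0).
Testing negative integers from -1 downward:
x = -1: LHS = (-1)² - 2·(-1) = 3; 3 ≤ 1 — FAILS  ← closest negative counterexample to 0

Answer: x = -1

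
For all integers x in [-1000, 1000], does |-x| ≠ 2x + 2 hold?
Track d = LHS − RHS over the integers in [-1000, 1000]. Equality would need d = 0, but d changes sign only between consecutive integers, jumping over 0:
x = -1: LHS = |-(-1)| = |1| = 1, RHS = 2·(-1) + 2 = 0; 1 ≠ 0 — holds  (d = 1)
x = 0: LHS = |-0| = |0| = 0, RHS = 2·0 + 2 = 2; 0 ≠ 2 — holds  (d = -2)
Away from these crossings d keeps a constant sign, and checking every integer in [-1000, 1000] confirms d ≠ 0 throughout. Hence the two sides are never equal, so the relation holds for every integer in [-1000, 1000].

No counterexample exists.

Answer: True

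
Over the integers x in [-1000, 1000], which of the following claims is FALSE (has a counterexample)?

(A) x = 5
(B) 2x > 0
(A) x = 0: 0 = 5 — FAILS
(B) x = 0: LHS = 2·0 = 0; 0 > 0 — FAILS

Answer: Both A and B are false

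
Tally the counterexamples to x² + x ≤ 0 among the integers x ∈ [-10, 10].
Counterexamples in [-10, 10]: {-10, -9, -8, -7, -6, -5, -4, -3, -2, 1, 2, 3, 4, 5, 6, 7, 8, 9, 10}.

Counting them gives 19 values.

Answer: 19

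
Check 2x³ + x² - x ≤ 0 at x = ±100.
x = 100: LHS = 2·100³ + 100² - 100 = 2009900; 2009900 ≤ 0 — FAILS
x = -100: LHS = 2·(-100)³ + (-100)² - (-100) = -1989900; -1989900 ≤ 0 — holds

Answer: Partially: fails for x = 100, holds for x = -100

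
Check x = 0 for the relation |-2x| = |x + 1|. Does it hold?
x = 0: LHS = |-2·0| = |0| = 0, RHS = |0 + 1| = |1| = 1; 0 = 1 — FAILS

The relation fails at x = 0, so x = 0 is a counterexample.

Answer: No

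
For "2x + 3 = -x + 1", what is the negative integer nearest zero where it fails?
Testing negative integers from -1 downward:
x = -1: LHS = 2·(-1) + 3 = 1, RHS = -(-1) + 1 = 2; 1 = 2 — FAILS  ← closest negative counterexample to 0

Answer: x = -1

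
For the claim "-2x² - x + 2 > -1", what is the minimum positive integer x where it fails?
Testing positive integers:
x = 1: LHS = -2·1² - 1 + 2 = -1; -1 > -1 — FAILS  ← smallest positive counterexample

Answer: x = 1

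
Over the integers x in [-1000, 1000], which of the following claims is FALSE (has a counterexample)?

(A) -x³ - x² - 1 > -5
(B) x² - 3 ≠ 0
(A) x = 2: LHS = -2³ - 2² - 1 = -13; -13 > -5 — FAILS

(B) Track d = LHS − RHS over the integers in [-1000, 1000]. Equality would need d = 0, but d changes sign only between consecutive integers, jumping over 0:
x = -2: LHS = (-2)² - 3 = 1; 1 ≠ 0 — holds  (d = 1)
x = -1: LHS = (-1)² - 3 = -2; -2 ≠ 0 — holds  (d = -2)
x = 1: LHS = 1² - 3 = -2; -2 ≠ 0 — holds  (d = -2)
x = 2: LHS = 2² - 3 = 1; 1 ≠ 0 — holds  (d = 1)
Away from these crossings d keeps a constant sign, and checking every integer in [-1000, 1000] confirms d ≠ 0 throughout. Hence the two sides are never equal, so the relation holds for every integer in [-1000, 1000].

Only (A) has a counterexample.

Answer: A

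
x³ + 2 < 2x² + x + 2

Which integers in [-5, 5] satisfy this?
Holds for: {-5, -4, -3, -2, -1, 1, 2}
Fails for: {0, 3, 4, 5}

Answer: {-5, -4, -3, -2, -1, 1, 2}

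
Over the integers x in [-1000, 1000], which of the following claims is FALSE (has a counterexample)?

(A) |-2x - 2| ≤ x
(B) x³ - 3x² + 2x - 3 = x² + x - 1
(A) x = 0: LHS = |-2·0 - 2| = |-2| = 2; 2 ≤ 0 — FAILS
(B) x = 0: LHS = 0³ - 3·0² + 2·0 - 3 = -3, RHS = 0² + 0 - 1 = -1; -3 = -1 — FAILS

Answer: Both A and B are false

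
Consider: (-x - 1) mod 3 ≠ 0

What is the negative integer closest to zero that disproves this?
Testing negative integers from -1 downward:
x = -1: LHS = (-(-1) - 1) mod 3 = 0 mod 3 = 0; 0 ≠ 0 — FAILS  ← closest negative counterexample to 0

Answer: x = -1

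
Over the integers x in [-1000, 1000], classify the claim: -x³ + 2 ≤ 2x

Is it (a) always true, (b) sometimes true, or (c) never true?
Holds at x = 1: LHS = -1³ + 2 = 1, RHS = 2·1 = 2; 1 ≤ 2 — holds
Fails at x = 0: LHS = -0³ + 2 = 2, RHS = 2·0 = 0; 2 ≤ 0 — FAILS
It is satisfied by some integers in the range but not all.

Answer: Sometimes true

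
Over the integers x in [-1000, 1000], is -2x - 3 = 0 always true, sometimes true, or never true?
Track d = LHS − RHS over the integers in [-1000, 1000]. Equality would need d = 0, but d changes sign only between consecutive integers, jumping over 0:
x = -2: LHS = -2·(-2) - 3 = 1; 1 = 0 — FAILS  (d = 1)
x = -1: LHS = -2·(-1) - 3 = -1; -1 = 0 — FAILS  (d = -1)
Away from these crossings d keeps a constant sign, and checking every integer in [-1000, 1000] confirms d ≠ 0 throughout. Hence the two sides are never equal, so the claimed relation (=) fails for every integer in [-1000, 1000].

No integer in the range satisfies it.

Answer: Never true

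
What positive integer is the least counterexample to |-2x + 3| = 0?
Testing positive integers:
x = 1: LHS = |-2·1 + 3| = |1| = 1; 1 = 0 — FAILS  ← smallest positive counterexample

Answer: x = 1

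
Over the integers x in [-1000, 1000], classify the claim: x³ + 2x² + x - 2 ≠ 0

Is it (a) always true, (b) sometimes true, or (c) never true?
Track d = LHS − RHS over the integers in [-1000, 1000]. Equality would need d = 0, but d changes sign only between consecutive integers, jumping over 0:
x = 0: LHS = 0³ + 2·0² + 0 - 2 = -2; -2 ≠ 0 — holds  (d = -2)
x = 1: LHS = 1³ + 2·1² + 1 - 2 = 2; 2 ≠ 0 — holds  (d = 2)
Away from these crossings d keeps a constant sign, and checking every integer in [-1000, 1000] confirms d ≠ 0 throughout. Hence the two sides are never equal, so the relation holds for every integer in [-1000, 1000].

No counterexample exists.

Answer: Always true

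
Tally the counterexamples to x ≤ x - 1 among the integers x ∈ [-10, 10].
Counterexamples in [-10, 10]: {-10, -9, -8, -7, -6, -5, -4, -3, -2, -1, 0, 1, 2, 3, 4, 5, 6, 7, 8, 9, 10}.

Counting them gives 21 values.

Answer: 21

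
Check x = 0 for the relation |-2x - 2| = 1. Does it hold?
x = 0: LHS = |-2·0 - 2| = |-2| = 2; 2 = 1 — FAILS

The relation fails at x = 0, so x = 0 is a counterexample.

Answer: No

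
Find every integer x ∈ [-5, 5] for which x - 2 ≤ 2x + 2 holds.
Holds for: {-4, -3, -2, -1, 0, 1, 2, 3, 4, 5}
Fails for: {-5}

Answer: {-4, -3, -2, -1, 0, 1, 2, 3, 4, 5}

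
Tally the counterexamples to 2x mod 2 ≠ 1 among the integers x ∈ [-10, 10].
For a polynomial with integer coefficients, its value mod 2 depends only on x mod 2, so it suffices to check one representative of each residue class, x = 0, 1:
x = 0: LHS = (2·0) mod 2 = 0 mod 2 = 0; 0 ≠ 1 — holds
x = 1: LHS = (2·1) mod 2 = 2 mod 2 = 0; 0 ≠ 1 — holds
The relation holds in every residue class, so the relation holds for every integer in [-10, 10].

No counterexample appears in that range.

Answer: 0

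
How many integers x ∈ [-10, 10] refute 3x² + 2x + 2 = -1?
Counterexamples in [-10, 10]: {-10, -9, -8, -7, -6, -5, -4, -3, -2, -1, 0, 1, 2, 3, 4, 5, 6, 7, 8, 9, 10}.

Counting them gives 21 values.

Answer: 21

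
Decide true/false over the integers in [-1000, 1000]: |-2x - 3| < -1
The claim fails at x = 0:
x = 0: LHS = |-2·0 - 3| = |-3| = 3; 3 < -1 — FAILS

Because a single integer refutes it, the statement is false.

Answer: False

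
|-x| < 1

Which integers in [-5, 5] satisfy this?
Holds for: {0}
Fails for: {-5, -4, -3, -2, -1, 1, 2, 3, 4, 5}

Answer: {0}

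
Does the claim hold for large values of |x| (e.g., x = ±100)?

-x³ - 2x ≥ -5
x = 100: LHS = -100³ - 2·100 = -1000200; -1000200 ≥ -5 — FAILS
x = -100: LHS = -(-100)³ - 2·(-100) = 1000200; 1000200 ≥ -5 — holds

Answer: Partially: fails for x = 100, holds for x = -100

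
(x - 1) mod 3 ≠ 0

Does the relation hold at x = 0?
x = 0: LHS = (0 - 1) mod 3 = (-1) mod 3 = 2; 2 ≠ 0 — holds

The relation is satisfied at x = 0.

Answer: Yes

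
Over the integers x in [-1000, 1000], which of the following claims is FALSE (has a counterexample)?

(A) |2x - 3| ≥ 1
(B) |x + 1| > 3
(A) Over all integers in [-1000, 1000], LHS − RHS is smallest at x = 1, where it equals 0:
x = 1: LHS = |2·1 - 3| = |-1| = 1; 1 ≥ 1 — holds
At the ends of the range:
x = -1000: LHS = |2·(-1000) - 3| = |-2003| = 2003; 2003 ≥ 1 — holds
x = 1000: LHS = |2·1000 - 3| = |1997| = 1997; 1997 ≥ 1 — holds
Hence LHS − RHS is never negative, i.e. LHS ≥ RHS throughout, so the relation holds for every integer in [-1000, 1000].

(B) x = 0: LHS = |0 + 1| = |1| = 1; 1 > 3 — FAILS

Only (B) has a counterexample.

Answer: B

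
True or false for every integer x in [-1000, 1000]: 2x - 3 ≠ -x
The claim fails at x = 1:
x = 1: LHS = 2·1 - 3 = -1; -1 ≠ -1 — FAILS

Because a single integer refutes it, the statement is false.

Answer: False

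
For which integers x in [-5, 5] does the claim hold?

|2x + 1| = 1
Holds for: {-1, 0}
Fails for: {-5, -4, -3, -2, 1, 2, 3, 4, 5}

Answer: {-1, 0}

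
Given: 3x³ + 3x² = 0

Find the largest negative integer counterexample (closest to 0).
Testing negative integers from -1 downward:
x = -1: LHS = 3·(-1)³ + 3·(-1)² = 0; 0 = 0 — holds
x = -2: LHS = 3·(-2)³ + 3·(-2)² = -12; -12 = 0 — FAILS  ← closest negative counterexample to 0

Answer: x = -2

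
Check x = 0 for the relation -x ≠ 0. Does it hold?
x = 0: LHS = -0 = 0; 0 ≠ 0 — FAILS

The relation fails at x = 0, so x = 0 is a counterexample.

Answer: No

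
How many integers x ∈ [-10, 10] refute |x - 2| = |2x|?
Counterexamples in [-10, 10]: {-10, -9, -8, -7, -6, -5, -4, -3, -1, 0, 1, 2, 3, 4, 5, 6, 7, 8, 9, 10}.

Counting them gives 20 values.

Answer: 20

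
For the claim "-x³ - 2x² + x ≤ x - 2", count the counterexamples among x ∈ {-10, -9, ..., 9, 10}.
Counterexamples in [-10, 10]: {-10, -9, -8, -7, -6, -5, -4, -3, -2, -1, 0}.

Counting them gives 11 values.

Answer: 11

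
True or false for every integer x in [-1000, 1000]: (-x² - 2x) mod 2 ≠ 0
The claim fails at x = 0:
x = 0: LHS = (-0² - 2·0) mod 2 = 0 mod 2 = 0; 0 ≠ 0 — FAILS

Because a single integer refutes it, the statement is false.

Answer: False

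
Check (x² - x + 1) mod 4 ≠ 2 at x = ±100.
x = 100: LHS = (100² - 100 + 1) mod 4 = 9901 mod 4 = 1; 1 ≠ 2 — holds
x = -100: LHS = ((-100)² - (-100) + 1) mod 4 = 10101 mod 4 = 1; 1 ≠ 2 — holds

Answer: Yes, holds for both x = 100 and x = -100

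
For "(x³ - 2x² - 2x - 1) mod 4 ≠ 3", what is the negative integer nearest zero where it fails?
Testing negative integers from -1 downward:
x = -1: LHS = ((-1)³ - 2·(-1)² - 2·(-1) - 1) mod 4 = (-2) mod 4 = 2; 2 ≠ 3 — holds
x = -2: LHS = ((-2)³ - 2·(-2)² - 2·(-2) - 1) mod 4 = (-13) mod 4 = 3; 3 ≠ 3 — FAILS  ← closest negative counterexample to 0

Answer: x = -2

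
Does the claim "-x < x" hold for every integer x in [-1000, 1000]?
The claim fails at x = 0:
x = 0: LHS = -0 = 0; 0 < 0 — FAILS

Because a single integer refutes it, the statement is false.

Answer: False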